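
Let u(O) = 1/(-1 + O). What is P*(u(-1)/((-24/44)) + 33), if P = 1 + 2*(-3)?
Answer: -2035/12 ≈ -169.58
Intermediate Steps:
P = -5 (P = 1 - 6 = -5)
P*(u(-1)/((-24/44)) + 33) = -5*(1/((-1 - 1)*((-24/44))) + 33) = -5*(1/((-2)*((-24*1/44))) + 33) = -5*(-1/(2*(-6/11)) + 33) = -5*(-1/2*(-11/6) + 33) = -5*(11/12 + 33) = -5*407/12 = -2035/12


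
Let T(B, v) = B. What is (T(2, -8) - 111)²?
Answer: 11881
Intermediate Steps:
(T(2, -8) - 111)² = (2 - 111)² = (-109)² = 11881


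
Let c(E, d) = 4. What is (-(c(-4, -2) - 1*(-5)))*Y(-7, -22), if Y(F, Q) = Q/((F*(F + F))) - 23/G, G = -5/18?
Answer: -182079/245 ≈ -743.18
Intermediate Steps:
G = -5/18 (G = -5*1/18 = -5/18 ≈ -0.27778)
Y(F, Q) = 414/5 + Q/(2*F²) (Y(F, Q) = Q/((F*(F + F))) - 23/(-5/18) = Q/((F*(2*F))) - 23*(-18/5) = Q/((2*F²)) + 414/5 = Q*(1/(2*F²)) + 414/5 = Q/(2*F²) + 414/5 = 414/5 + Q/(2*F²))
(-(c(-4, -2) - 1*(-5)))*Y(-7, -22) = (-(4 - 1*(-5)))*(414/5 + (½)*(-22)/(-7)²) = (-(4 + 5))*(414/5 + (½)*(-22)*(1/49)) = (-1*9)*(414/5 - 11/49) = -9*20231/245 = -182079/245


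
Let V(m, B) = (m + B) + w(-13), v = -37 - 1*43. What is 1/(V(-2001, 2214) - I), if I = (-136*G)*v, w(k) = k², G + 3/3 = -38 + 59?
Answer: -1/217218 ≈ -4.6037e-6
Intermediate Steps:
G = 20 (G = -1 + (-38 + 59) = -1 + 21 = 20)
v = -80 (v = -37 - 43 = -80)
V(m, B) = 169 + B + m (V(m, B) = (m + B) + (-13)² = (B + m) + 169 = 169 + B + m)
I = 217600 (I = -136*20*(-80) = -2720*(-80) = 217600)
1/(V(-2001, 2214) - I) = 1/((169 + 2214 - 2001) - 1*217600) = 1/(382 - 217600) = 1/(-217218) = -1/217218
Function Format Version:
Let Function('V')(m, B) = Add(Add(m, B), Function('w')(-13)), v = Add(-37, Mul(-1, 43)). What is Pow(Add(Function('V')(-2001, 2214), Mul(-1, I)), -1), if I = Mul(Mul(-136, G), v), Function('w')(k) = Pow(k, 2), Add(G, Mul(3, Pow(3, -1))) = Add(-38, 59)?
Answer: Rational(-1, 217218) ≈ -4.6037e-6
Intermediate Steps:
G = 20 (G = Add(-1, Add(-38, 59)) = Add(-1, 21) = 20)
v = -80 (v = Add(-37, -43) = -80)
Function('V')(m, B) = Add(169, B, m) (Function('V')(m, B) = Add(Add(m, B), Pow(-13, 2)) = Add(Add(B, m), 169) = Add(169, B, m))
I = 217600 (I = Mul(Mul(-136, 20), -80) = Mul(-2720, -80) = 217600)
Pow(Add(Function('V')(-2001, 2214), Mul(-1, I)), -1) = Pow(Add(Add(169, 2214, -2001), Mul(-1, 217600)), -1) = Pow(Add(382, -217600), -1) = Pow(-217218, -1) = Rational(-1, 217218)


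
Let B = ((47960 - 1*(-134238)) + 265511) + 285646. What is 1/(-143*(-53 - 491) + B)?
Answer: 1/811147 ≈ 1.2328e-6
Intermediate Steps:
B = 733355 (B = ((47960 + 134238) + 265511) + 285646 = (182198 + 265511) + 285646 = 447709 + 285646 = 733355)
1/(-143*(-53 - 491) + B) = 1/(-143*(-53 - 491) + 733355) = 1/(-143*(-544) + 733355) = 1/(77792 + 733355) = 1/811147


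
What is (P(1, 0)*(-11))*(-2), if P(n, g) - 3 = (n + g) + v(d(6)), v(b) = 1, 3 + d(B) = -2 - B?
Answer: 110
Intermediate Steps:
d(B) = -5 - B (d(B) = -3 + (-2 - B) = -5 - B)
P(n, g) = 4 + g + n (P(n, g) = 3 + ((n + g) + 1) = 3 + ((g + n) + 1) = 3 + (1 + g + n) = 4 + g + n)
(P(1, 0)*(-11))*(-2) = ((4 + 0 + 1)*(-11))*(-2) = (5*(-11))*(-2) = -55*(-2) = 110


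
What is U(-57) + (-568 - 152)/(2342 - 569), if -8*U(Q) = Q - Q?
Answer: -80/197 ≈ -0.40609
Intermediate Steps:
U(Q) = 0 (U(Q) = -(Q - Q)/8 = -⅛*0 = 0)
U(-57) + (-568 - 152)/(2342 - 569) = 0 + (-568 - 152)/(2342 - 569) = 0 - 720/1773 = 0 - 720*1/1773 = 0 - 80/197 = -80/197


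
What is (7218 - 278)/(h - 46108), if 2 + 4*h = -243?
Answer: -27760/184677 ≈ -0.15032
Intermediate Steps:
h = -245/4 (h = -½ + (¼)*(-243) = -½ - 243/4 = -245/4 ≈ -61.250)
(7218 - 278)/(h - 46108) = (7218 - 278)/(-245/4 - 46108) = 6940/(-184677/4) = 6940*(-4/184677) = -27760/184677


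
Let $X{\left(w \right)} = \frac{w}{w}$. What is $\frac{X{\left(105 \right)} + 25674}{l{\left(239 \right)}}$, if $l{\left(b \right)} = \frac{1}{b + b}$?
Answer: $12272650$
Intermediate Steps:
$l{\left(b \right)} = \frac{1}{2 b}$
$X{\left(w \right)} = 1$
$\frac{X{\left(105 \right)} + 25674}{l{\left(239 \right)}} = \frac{1 + 25674}{\frac{1}{2} \cdot \frac{1}{239}} = \frac{25675}{\frac{1}{2} \cdot \frac{1}{239}} = 25675 \frac{1}{\frac{1}{478}} = 25675 \cdot 478 = 12272650$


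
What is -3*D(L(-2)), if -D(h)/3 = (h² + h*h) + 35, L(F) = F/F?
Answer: 333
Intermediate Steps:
L(F) = 1
D(h) = -105 - 6*h² (D(h) = -3*((h² + h*h) + 35) = -3*((h² + h²) + 35) = -3*(2*h² + 35) = -3*(35 + 2*h²) = -105 - 6*h²)
-3*D(L(-2)) = -3*(-105 - 6*1²) = -3*(-105 - 6*1) = -3*(-105 - 6) = -3*(-111) = 333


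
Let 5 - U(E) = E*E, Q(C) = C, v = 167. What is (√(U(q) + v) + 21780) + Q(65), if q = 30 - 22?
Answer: 21845 + 6*√3 ≈ 21855.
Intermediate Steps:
q = 8
U(E) = 5 - E² (U(E) = 5 - E*E = 5 - E²)
(√(U(q) + v) + 21780) + Q(65) = (√((5 - 1*8²) + 167) + 21780) + 65 = (√((5 - 1*64) + 167) + 21780) + 65 = (√((5 - 64) + 167) + 21780) + 65 = (√(-59 + 167) + 21780) + 65 = (√108 + 21780) + 65 = (6*√3 + 21780) + 65 = (21780 + 6*√3) + 65 = 21845 + 6*√3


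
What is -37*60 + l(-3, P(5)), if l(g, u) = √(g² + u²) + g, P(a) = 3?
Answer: -2223 + 3*√2 ≈ -2218.8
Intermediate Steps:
l(g, u) = g + √(g² + u²)
-37*60 + l(-3, P(5)) = -37*60 + (-3 + √((-3)² + 3²)) = -2220 + (-3 + √(9 + 9)) = -2220 + (-3 + √18) = -2220 + (-3 + 3*√2) = -2223 + 3*√2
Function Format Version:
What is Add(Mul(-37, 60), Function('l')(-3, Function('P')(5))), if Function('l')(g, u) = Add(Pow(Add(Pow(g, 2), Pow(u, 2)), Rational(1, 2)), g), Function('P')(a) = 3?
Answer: Add(-2223, Mul(3, Pow(2, Rational(1, 2)))) ≈ -2218.8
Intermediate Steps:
Function('l')(g, u) = Add(g, Pow(Add(Pow(g, 2), Pow(u, 2)), Rational(1, 2)))
Add(Mul(-37, 60), Function('l')(-3, Function('P')(5))) = Add(Mul(-37, 60), Add(-3, Pow(Add(Pow(-3, 2), Pow(3, 2)), Rational(1, 2)))) = Add(-2220, Add(-3, Pow(Add(9, 9), Rational(1, 2)))) = Add(-2220, Add(-3, Pow(18, Rational(1, 2)))) = Add(-2220, Add(-3, Mul(3, Pow(2, Rational(1, 2))))) = Add(-2223, Mul(3, Pow(2, Rational(1, 2))))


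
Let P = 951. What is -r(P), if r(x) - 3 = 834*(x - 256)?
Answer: -579633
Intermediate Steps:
r(x) = -213501 + 834*x (r(x) = 3 + 834*(x - 256) = 3 + 834*(-256 + x) = 3 + (-213504 + 834*x) = -213501 + 834*x)
-r(P) = -(-213501 + 834*951) = -(-213501 + 793134) = -1*579633 = -579633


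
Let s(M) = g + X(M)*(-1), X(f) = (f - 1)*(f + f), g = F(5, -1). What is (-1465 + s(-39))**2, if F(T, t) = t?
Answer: 21031396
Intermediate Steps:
g = -1
X(f) = 2*f*(-1 + f) (X(f) = (-1 + f)*(2*f) = 2*f*(-1 + f))
s(M) = -1 - 2*M*(-1 + M) (s(M) = -1 + (2*M*(-1 + M))*(-1) = -1 - 2*M*(-1 + M))
(-1465 + s(-39))**2 = (-1465 + (-1 - 2*(-39)*(-1 - 39)))**2 = (-1465 + (-1 - 2*(-39)*(-40)))**2 = (-1465 + (-1 - 3120))**2 = (-1465 - 3121)**2 = (-4586)**2 = 21031396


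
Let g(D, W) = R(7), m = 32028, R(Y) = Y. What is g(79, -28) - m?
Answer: -32021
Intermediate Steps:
g(D, W) = 7
g(79, -28) - m = 7 - 1*32028 = 7 - 32028 = -32021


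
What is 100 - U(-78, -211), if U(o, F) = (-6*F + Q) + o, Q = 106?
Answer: -1194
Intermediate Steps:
U(o, F) = 106 + o - 6*F (U(o, F) = (-6*F + 106) + o = (106 - 6*F) + o = 106 + o - 6*F)
100 - U(-78, -211) = 100 - (106 - 78 - 6*(-211)) = 100 - (106 - 78 + 1266) = 100 - 1*1294 = 100 - 1294 = -1194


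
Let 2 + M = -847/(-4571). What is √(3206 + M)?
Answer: √1366293449/653 ≈ 56.606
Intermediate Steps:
M = -1185/653 (M = -2 - 847/(-4571) = -2 - 847*(-1/4571) = -2 + 121/653 = -1185/653 ≈ -1.8147)
√(3206 + M) = √(3206 - 1185/653) = √(2092333/653) = √1366293449/653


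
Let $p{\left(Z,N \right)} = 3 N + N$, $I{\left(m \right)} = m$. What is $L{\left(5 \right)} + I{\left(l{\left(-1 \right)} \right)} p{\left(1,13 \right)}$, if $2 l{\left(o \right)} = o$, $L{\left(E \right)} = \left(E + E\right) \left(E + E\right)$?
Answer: $74$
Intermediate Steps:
$L{\left(E \right)} = 4 E^{2}$ ($L{\left(E \right)} = 2 E 2 E = 4 E^{2}$)
$l{\left(o \right)} = \frac{o}{2}$
$p{\left(Z,N \right)} = 4 N$
$L{\left(5 \right)} + I{\left(l{\left(-1 \right)} \right)} p{\left(1,13 \right)} = 4 \cdot 5^{2} + \frac{1}{2} \left(-1\right) 4 \cdot 13 = 4 \cdot 25 - 26 = 100 - 26 = 74$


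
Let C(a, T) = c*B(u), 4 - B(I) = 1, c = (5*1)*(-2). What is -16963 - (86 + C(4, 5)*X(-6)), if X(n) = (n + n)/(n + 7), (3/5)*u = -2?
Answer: -17409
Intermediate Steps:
u = -10/3 (u = (5/3)*(-2) = -10/3 ≈ -3.3333)
X(n) = 2*n/(7 + n) (X(n) = (2*n)/(7 + n) = 2*n/(7 + n))
c = -10 (c = 5*(-2) = -10)
B(I) = 3 (B(I) = 4 - 1*1 = 4 - 1 = 3)
C(a, T) = -30 (C(a, T) = -10*3 = -30)
-16963 - (86 + C(4, 5)*X(-6)) = -16963 - (86 - 60*(-6)/(7 - 6)) = -16963 - (86 - 60*(-6)/1) = -16963 - (86 - 60*(-6)) = -16963 - (86 - 30*(-12)) = -16963 - (86 + 360) = -16963 - 1*446 = -16963 - 446 = -17409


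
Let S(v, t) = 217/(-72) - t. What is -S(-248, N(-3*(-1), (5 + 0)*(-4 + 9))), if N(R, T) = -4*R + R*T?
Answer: 4753/72 ≈ 66.014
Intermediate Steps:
S(v, t) = -217/72 - t (S(v, t) = 217*(-1/72) - t = -217/72 - t)
-S(-248, N(-3*(-1), (5 + 0)*(-4 + 9))) = -(-217/72 - (-3*(-1))*(-4 + (5 + 0)*(-4 + 9))) = -(-217/72 - 3*(-4 + 5*5)) = -(-217/72 - 3*(-4 + 25)) = -(-217/72 - 3*21) = -(-217/72 - 1*63) = -(-217/72 - 63) = -1*(-4753/72) = 4753/72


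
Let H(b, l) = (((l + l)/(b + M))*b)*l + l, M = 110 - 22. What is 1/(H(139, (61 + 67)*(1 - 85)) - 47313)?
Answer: 227/32125149357 ≈ 7.0661e-9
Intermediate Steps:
M = 88
H(b, l) = l + 2*b*l²/(88 + b) (H(b, l) = (((l + l)/(b + 88))*b)*l + l = (((2*l)/(88 + b))*b)*l + l = ((2*l/(88 + b))*b)*l + l = (2*b*l/(88 + b))*l + l = 2*b*l²/(88 + b) + l = l + 2*b*l²/(88 + b))
1/(H(139, (61 + 67)*(1 - 85)) - 47313) = 1/(((61 + 67)*(1 - 85))*(88 + 139 + 2*139*((61 + 67)*(1 - 85)))/(88 + 139) - 47313) = 1/((128*(-84))*(88 + 139 + 2*139*(128*(-84)))/227 - 47313) = 1/(-10752*1/227*(88 + 139 + 2*139*(-10752)) - 47313) = 1/(-10752*1/227*(88 + 139 - 2989056) - 47313) = 1/(-10752*1/227*(-2988829) - 47313) = 1/(32135889408/227 - 47313) = 1/(32125149357/227) = 227/32125149357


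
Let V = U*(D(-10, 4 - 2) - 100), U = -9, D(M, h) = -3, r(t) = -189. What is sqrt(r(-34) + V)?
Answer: 3*sqrt(82) ≈ 27.166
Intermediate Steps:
V = 927 (V = -9*(-3 - 100) = -9*(-103) = 927)
sqrt(r(-34) + V) = sqrt(-189 + 927) = sqrt(738) = 3*sqrt(82)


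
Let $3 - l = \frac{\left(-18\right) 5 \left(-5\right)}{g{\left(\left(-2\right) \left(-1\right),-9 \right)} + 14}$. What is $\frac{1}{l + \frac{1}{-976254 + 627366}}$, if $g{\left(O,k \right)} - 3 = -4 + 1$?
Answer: $- \frac{2442216}{71173159} \approx -0.034314$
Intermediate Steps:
$g{\left(O,k \right)} = 0$ ($g{\left(O,k \right)} = 3 + \left(-4 + 1\right) = 3 - 3 = 0$)
$l = - \frac{204}{7}$ ($l = 3 - \frac{\left(-18\right) 5 \left(-5\right)}{0 + 14} = 3 - \frac{\left(-18\right) \left(-25\right)}{14} = 3 - 450 \cdot \frac{1}{14} = 3 - \frac{225}{7} = - \frac{204}{7} \approx -29.143$)
$\frac{1}{l + \frac{1}{-976254 + 627366}} = \frac{1}{- \frac{204}{7} + \frac{1}{-976254 + 627366}} = \frac{1}{- \frac{204}{7} + \frac{1}{-348888}} = \frac{1}{- \frac{204}{7} - \frac{1}{348888}} = \frac{1}{- \frac{71173159}{2442216}} = - \frac{2442216}{71173159}$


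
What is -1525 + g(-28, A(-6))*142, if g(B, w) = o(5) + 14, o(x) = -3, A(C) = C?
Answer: 37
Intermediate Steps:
g(B, w) = 11 (g(B, w) = -3 + 14 = 11)
-1525 + g(-28, A(-6))*142 = -1525 + 11*142 = -1525 + 1562 = 37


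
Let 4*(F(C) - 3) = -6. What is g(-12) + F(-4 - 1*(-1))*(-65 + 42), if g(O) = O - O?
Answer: -69/2 ≈ -34.500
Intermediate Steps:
F(C) = 3/2 (F(C) = 3 + (¼)*(-6) = 3 - 3/2 = 3/2)
g(O) = 0
g(-12) + F(-4 - 1*(-1))*(-65 + 42) = 0 + 3*(-65 + 42)/2 = 0 + (3/2)*(-23) = 0 - 69/2 = -69/2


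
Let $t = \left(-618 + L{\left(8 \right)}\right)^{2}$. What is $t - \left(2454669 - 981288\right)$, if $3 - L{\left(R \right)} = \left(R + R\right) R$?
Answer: $-921332$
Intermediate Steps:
$L{\left(R \right)} = 3 - 2 R^{2}$ ($L{\left(R \right)} = 3 - \left(R + R\right) R = 3 - 2 R R = 3 - 2 R^{2}$)
$t = 552049$ ($t = \left(-618 + \left(3 - 2 \cdot 8^{2}\right)\right)^{2} = \left(-618 + \left(3 - 128\right)\right)^{2} = \left(-618 - 125\right)^{2} = \left(-743\right)^{2} = 552049$)
$t - \left(2454669 - 981288\right) = 552049 - \left(2454669 - 981288\right) = 552049 - 1473381 = -921332$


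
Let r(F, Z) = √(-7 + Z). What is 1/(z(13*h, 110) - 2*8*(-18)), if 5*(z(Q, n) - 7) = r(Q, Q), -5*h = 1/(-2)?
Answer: 73750/21756307 - 5*I*√570/21756307 ≈ 0.0033898 - 5.4868e-6*I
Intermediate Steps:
h = ⅒ (h = -⅕/(-2) = -⅕*(-½) = ⅒ ≈ 0.10000)
z(Q, n) = 7 + √(-7 + Q)/5
1/(z(13*h, 110) - 2*8*(-18)) = 1/((7 + √(-7 + 13*(⅒))/5) - 2*8*(-18)) = 1/((7 + √(-7 + 13/10)/5) - 16*(-18)) = 1/((7 + √(-57/10)/5) + 288) = 1/((7 + (I*√570/10)/5) + 288) = 1/((7 + I*√570/50) + 288) = 1/(295 + I*√570/50)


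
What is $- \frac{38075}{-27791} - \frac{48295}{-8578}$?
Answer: $\frac{1668773695}{238391198} \approx 7.0001$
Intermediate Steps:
$- \frac{38075}{-27791} - \frac{48295}{-8578} = \left(-38075\right) \left(- \frac{1}{27791}\right) - - \frac{48295}{8578} = \frac{38075}{27791} + \frac{48295}{8578} = \frac{1668773695}{238391198}$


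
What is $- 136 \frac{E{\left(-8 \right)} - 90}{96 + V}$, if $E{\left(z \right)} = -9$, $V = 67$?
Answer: $\frac{13464}{163} \approx 82.601$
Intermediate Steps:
$- 136 \frac{E{\left(-8 \right)} - 90}{96 + V} = - 136 \frac{-9 - 90}{96 + 67} = - 136 \left(- \frac{99}{163}\right) = - 136 \left(\left(-99\right) \frac{1}{163}\right) = \left(-136\right) \left(- \frac{99}{163}\right) = \frac{13464}{163}$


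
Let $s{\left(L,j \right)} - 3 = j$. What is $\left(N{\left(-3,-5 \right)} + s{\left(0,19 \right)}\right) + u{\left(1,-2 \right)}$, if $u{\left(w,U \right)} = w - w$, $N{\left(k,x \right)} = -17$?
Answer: $5$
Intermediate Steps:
$s{\left(L,j \right)} = 3 + j$
$u{\left(w,U \right)} = 0$
$\left(N{\left(-3,-5 \right)} + s{\left(0,19 \right)}\right) + u{\left(1,-2 \right)} = \left(-17 + \left(3 + 19\right)\right) + 0 = \left(-17 + 22\right) + 0 = 5 + 0 = 5$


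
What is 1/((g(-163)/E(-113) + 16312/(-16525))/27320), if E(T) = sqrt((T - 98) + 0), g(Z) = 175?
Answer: -1553859800216000/8419084179209 + 1305574563125000*I*sqrt(211)/8419084179209 ≈ -184.56 + 2252.6*I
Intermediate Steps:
E(T) = sqrt(-98 + T) (E(T) = sqrt((-98 + T) + 0) = sqrt(-98 + T))
1/((g(-163)/E(-113) + 16312/(-16525))/27320) = 1/((175/(sqrt(-98 - 113)) + 16312/(-16525))/27320) = 1/((175/(sqrt(-211)) + 16312*(-1/16525))*(1/27320)) = 1/((175/((I*sqrt(211))) - 16312/16525)*(1/27320)) = 1/((175*(-I*sqrt(211)/211) - 16312/16525)*(1/27320)) = 1/((-175*I*sqrt(211)/211 - 16312/16525)*(1/27320)) = 1/((-16312/16525 - 175*I*sqrt(211)/211)*(1/27320)) = 1/(-2039/56432875 - 35*I*sqrt(211)/1152904)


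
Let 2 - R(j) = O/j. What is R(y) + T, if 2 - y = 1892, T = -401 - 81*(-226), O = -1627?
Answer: 33842603/1890 ≈ 17906.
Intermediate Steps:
T = 17905 (T = -401 + 18306 = 17905)
y = -1890 (y = 2 - 1*1892 = 2 - 1892 = -1890)
R(j) = 2 + 1627/j (R(j) = 2 - (-1627)/j = 2 + 1627/j)
R(y) + T = (2 + 1627/(-1890)) + 17905 = (2 + 1627*(-1/1890)) + 17905 = (2 - 1627/1890) + 17905 = 2153/1890 + 17905 = 33842603/1890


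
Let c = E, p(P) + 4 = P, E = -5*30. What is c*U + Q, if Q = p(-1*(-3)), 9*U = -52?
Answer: 2597/3 ≈ 865.67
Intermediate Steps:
U = -52/9 (U = (⅑)*(-52) = -52/9 ≈ -5.7778)
E = -150
p(P) = -4 + P
Q = -1 (Q = -4 - 1*(-3) = -4 + 3 = -1)
c = -150
c*U + Q = -150*(-52/9) - 1 = 2600/3 - 1 = 2597/3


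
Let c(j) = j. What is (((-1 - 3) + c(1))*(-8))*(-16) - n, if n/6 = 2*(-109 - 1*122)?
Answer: 2388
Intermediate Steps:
n = -2772 (n = 6*(2*(-109 - 1*122)) = 6*(2*(-109 - 122)) = 6*(2*(-231)) = 6*(-462) = -2772)
(((-1 - 3) + c(1))*(-8))*(-16) - n = (((-1 - 3) + 1)*(-8))*(-16) - 1*(-2772) = ((-4 + 1)*(-8))*(-16) + 2772 = -3*(-8)*(-16) + 2772 = 24*(-16) + 2772 = -384 + 2772 = 2388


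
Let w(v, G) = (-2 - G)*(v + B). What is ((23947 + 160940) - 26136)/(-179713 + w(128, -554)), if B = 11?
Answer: -158751/102985 ≈ -1.5415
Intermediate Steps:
w(v, G) = (-2 - G)*(11 + v) (w(v, G) = (-2 - G)*(v + 11) = (-2 - G)*(11 + v))
((23947 + 160940) - 26136)/(-179713 + w(128, -554)) = ((23947 + 160940) - 26136)/(-179713 + (-22 - 11*(-554) - 2*128 - 1*(-554)*128)) = (184887 - 26136)/(-179713 + (-22 + 6094 - 256 + 70912)) = 158751/(-179713 + 76728) = 158751/(-102985) = 158751*(-1/102985) = -158751/102985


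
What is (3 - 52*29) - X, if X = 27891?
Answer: -29396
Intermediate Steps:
(3 - 52*29) - X = (3 - 52*29) - 1*27891 = (3 - 1508) - 27891 = -1505 - 27891 = -29396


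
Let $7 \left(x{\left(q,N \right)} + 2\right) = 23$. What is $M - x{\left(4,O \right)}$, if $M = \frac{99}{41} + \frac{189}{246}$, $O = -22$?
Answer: $\frac{1089}{574} \approx 1.8972$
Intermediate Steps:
$x{\left(q,N \right)} = \frac{9}{7}$ ($x{\left(q,N \right)} = -2 + \frac{1}{7} \cdot 23 = -2 + \frac{23}{7} = \frac{9}{7}$)
$M = \frac{261}{82}$ ($M = 99 \cdot \frac{1}{41} + 189 \cdot \frac{1}{246} = \frac{99}{41} + \frac{63}{82} = \frac{261}{82} \approx 3.1829$)
$M - x{\left(4,O \right)} = \frac{261}{82} - \frac{9}{7} = \frac{1089}{574}$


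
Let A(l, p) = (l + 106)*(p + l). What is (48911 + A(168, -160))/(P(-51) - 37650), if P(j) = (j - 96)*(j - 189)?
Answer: -51103/2370 ≈ -21.562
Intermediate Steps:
P(j) = (-189 + j)*(-96 + j) (P(j) = (-96 + j)*(-189 + j) = (-189 + j)*(-96 + j))
A(l, p) = (106 + l)*(l + p)
(48911 + A(168, -160))/(P(-51) - 37650) = (48911 + (168² + 106*168 + 106*(-160) + 168*(-160)))/((18144 + (-51)² - 285*(-51)) - 37650) = (48911 + (28224 + 17808 - 16960 - 26880))/((18144 + 2601 + 14535) - 37650) = (48911 + 2192)/(35280 - 37650) = 51103/(-2370) = 51103*(-1/2370) = -51103/2370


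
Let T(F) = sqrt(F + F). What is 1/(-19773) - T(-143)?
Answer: -1/19773 - I*sqrt(286) ≈ -5.0574e-5 - 16.912*I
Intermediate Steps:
T(F) = sqrt(2)*sqrt(F) (T(F) = sqrt(2*F) = sqrt(2)*sqrt(F))
1/(-19773) - T(-143) = 1/(-19773) - sqrt(2)*sqrt(-143) = -1/19773 - sqrt(2)*I*sqrt(143) = -1/19773 - I*sqrt(286)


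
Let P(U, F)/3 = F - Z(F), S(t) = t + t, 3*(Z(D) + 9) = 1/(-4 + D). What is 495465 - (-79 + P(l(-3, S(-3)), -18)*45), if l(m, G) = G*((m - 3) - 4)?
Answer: 10928653/22 ≈ 4.9676e+5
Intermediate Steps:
Z(D) = -9 + 1/(3*(-4 + D))
S(t) = 2*t
l(m, G) = G*(-7 + m) (l(m, G) = G*((-3 + m) - 4) = G*(-7 + m))
P(U, F) = 3*F - (109 - 27*F)/(-4 + F) (P(U, F) = 3*(F - (109 - 27*F)/(3*(-4 + F))) = 3*F - (109 - 27*F)/(-4 + F))
495465 - (-79 + P(l(-3, S(-3)), -18)*45) = 495465 - (-79 + ((-109 + 3*(-18)**2 + 15*(-18))/(-4 - 18))*45) = 495465 - (-79 + ((-109 + 3*324 - 270)/(-22))*45) = 495465 - (-79 - (-109 + 972 - 270)/22*45) = 495465 - (-79 - 1/22*593*45) = 495465 - (-79 - 593/22*45) = 495465 - (-79 - 26685/22) = 495465 - 1*(-28423/22) = 495465 + 28423/22 = 10928653/22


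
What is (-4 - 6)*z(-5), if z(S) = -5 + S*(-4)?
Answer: -150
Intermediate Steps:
z(S) = -5 - 4*S
(-4 - 6)*z(-5) = (-4 - 6)*(-5 - 4*(-5)) = -10*(-5 + 20) = -10*15 = -150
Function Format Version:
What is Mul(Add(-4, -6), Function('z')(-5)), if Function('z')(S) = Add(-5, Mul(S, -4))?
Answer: -150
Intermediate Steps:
Function('z')(S) = Add(-5, Mul(-4, S))
Mul(Add(-4, -6), Function('z')(-5)) = Mul(Add(-4, -6), Add(-5, Mul(-4, -5))) = Mul(-10, Add(-5, 20)) = Mul(-10, 15) = -150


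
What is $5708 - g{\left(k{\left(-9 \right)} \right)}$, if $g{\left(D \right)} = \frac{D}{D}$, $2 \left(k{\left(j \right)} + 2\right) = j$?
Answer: $5707$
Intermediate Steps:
$k{\left(j \right)} = -2 + \frac{j}{2}$
$g{\left(D \right)} = 1$
$5708 - g{\left(k{\left(-9 \right)} \right)} = 5708 - 1 = 5707$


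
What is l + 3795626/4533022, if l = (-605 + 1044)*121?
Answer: 120396695622/2266511 ≈ 53120.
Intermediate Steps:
l = 53119 (l = 439*121 = 53119)
l + 3795626/4533022 = 53119 + 3795626/4533022 = 53119 + 3795626*(1/4533022) = 53119 + 1897813/2266511 = 120396695622/2266511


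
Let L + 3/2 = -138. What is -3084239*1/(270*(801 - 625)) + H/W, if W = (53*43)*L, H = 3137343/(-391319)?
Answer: -85267751294013329/1313751987393120 ≈ -64.904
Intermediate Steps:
L = -279/2 (L = -3/2 - 138 = -279/2 ≈ -139.50)
H = -3137343/391319 (H = 3137343*(-1/391319) = -3137343/391319 ≈ -8.0173)
W = -635841/2 (W = (53*43)*(-279/2) = 2279*(-279/2) = -635841/2 ≈ -3.1792e+5)
-3084239*1/(270*(801 - 625)) + H/W = -3084239*1/(270*(801 - 625)) - 3137343/(391319*(-635841/2)) = -3084239/(176*270) - 3137343/391319*(-2/635841) = -3084239/47520 + 2091562/82938888093 = -85267751294013329/1313751987393120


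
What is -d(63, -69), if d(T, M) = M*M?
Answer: -4761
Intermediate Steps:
d(T, M) = M**2
-d(63, -69) = -1*(-69)**2 = -1*4761 = -4761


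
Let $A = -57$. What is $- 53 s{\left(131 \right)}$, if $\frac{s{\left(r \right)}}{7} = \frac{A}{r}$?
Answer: $\frac{21147}{131} \approx 161.43$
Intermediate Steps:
$s{\left(r \right)} = - \frac{399}{r}$ ($s{\left(r \right)} = 7 \left(- \frac{57}{r}\right) = - \frac{399}{r}$)
$- 53 s{\left(131 \right)} = - 53 \left(- \frac{399}{131}\right) = - 53 \left(\left(-399\right) \frac{1}{131}\right) = \left(-53\right) \left(- \frac{399}{131}\right) = \frac{21147}{131}$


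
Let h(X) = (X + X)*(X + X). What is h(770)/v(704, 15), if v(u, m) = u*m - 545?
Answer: 474320/2003 ≈ 236.80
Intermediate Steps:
v(u, m) = -545 + m*u (v(u, m) = m*u - 545 = -545 + m*u)
h(X) = 4*X² (h(X) = (2*X)*(2*X) = 4*X²)
h(770)/v(704, 15) = (4*770²)/(-545 + 15*704) = (4*592900)/(-545 + 10560) = 2371600/10015 = 2371600*(1/10015) = 474320/2003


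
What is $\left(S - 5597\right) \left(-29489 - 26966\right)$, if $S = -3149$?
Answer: $493755430$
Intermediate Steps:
$\left(S - 5597\right) \left(-29489 - 26966\right) = \left(-3149 - 5597\right) \left(-29489 - 26966\right) = \left(-8746\right) \left(-56455\right) = 493755430$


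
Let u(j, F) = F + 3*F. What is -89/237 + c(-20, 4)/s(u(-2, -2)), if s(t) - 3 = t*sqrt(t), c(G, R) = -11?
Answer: -54190/123477 - 176*I*sqrt(2)/521 ≈ -0.43887 - 0.47774*I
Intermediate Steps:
u(j, F) = 4*F
s(t) = 3 + t**(3/2) (s(t) = 3 + t*sqrt(t) = 3 + t**(3/2))
-89/237 + c(-20, 4)/s(u(-2, -2)) = -89/237 - 11/(3 + (4*(-2))**(3/2)) = -89*1/237 - 11/(3 + (-8)**(3/2)) = -89/237 - 11/(3 - 16*I*sqrt(2))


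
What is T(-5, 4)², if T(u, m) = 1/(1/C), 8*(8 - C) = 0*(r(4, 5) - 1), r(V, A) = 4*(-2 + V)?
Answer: 64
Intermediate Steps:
r(V, A) = -8 + 4*V
C = 8 (C = 8 - 0*((-8 + 4*4) - 1) = 8 - 0*((-8 + 16) - 1) = 8 - 0*(8 - 1) = 8 - 0*7 = 8 - ⅛*0 = 8 + 0 = 8)
T(u, m) = 8 (T(u, m) = 1/(1/8) = 1/(⅛) = 8)
T(-5, 4)² = 8² = 64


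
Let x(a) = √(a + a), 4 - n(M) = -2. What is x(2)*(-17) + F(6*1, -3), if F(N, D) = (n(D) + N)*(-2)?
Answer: -58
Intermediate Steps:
n(M) = 6 (n(M) = 4 - 1*(-2) = 4 + 2 = 6)
F(N, D) = -12 - 2*N (F(N, D) = (6 + N)*(-2) = -12 - 2*N)
x(a) = √2*√a (x(a) = √(2*a) = √2*√a)
x(2)*(-17) + F(6*1, -3) = (√2*√2)*(-17) + (-12 - 12) = 2*(-17) + (-12 - 2*6) = -34 + (-12 - 12) = -34 - 24 = -58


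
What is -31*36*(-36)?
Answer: 40176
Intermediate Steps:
-31*36*(-36) = -1116*(-36) = 40176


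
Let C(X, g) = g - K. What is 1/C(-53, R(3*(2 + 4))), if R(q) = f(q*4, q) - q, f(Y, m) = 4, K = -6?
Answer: -⅛ ≈ -0.12500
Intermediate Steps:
R(q) = 4 - q
C(X, g) = 6 + g (C(X, g) = g - 1*(-6) = g + 6 = 6 + g)
1/C(-53, R(3*(2 + 4))) = 1/(6 + (4 - 3*(2 + 4))) = 1/(6 + (4 - 3*6)) = 1/(6 + (4 - 1*18)) = 1/(6 + (4 - 18)) = 1/(6 - 14) = 1/(-8) = -⅛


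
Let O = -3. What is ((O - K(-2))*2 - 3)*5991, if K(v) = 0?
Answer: -53919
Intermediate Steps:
((O - K(-2))*2 - 3)*5991 = ((-3 - 1*0)*2 - 3)*5991 = ((-3 + 0)*2 - 3)*5991 = (-3*2 - 3)*5991 = (-6 - 3)*5991 = -9*5991 = -53919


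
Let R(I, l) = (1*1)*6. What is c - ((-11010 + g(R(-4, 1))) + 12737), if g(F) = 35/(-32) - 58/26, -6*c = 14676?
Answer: -1734585/416 ≈ -4169.7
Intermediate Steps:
R(I, l) = 6 (R(I, l) = 1*6 = 6)
c = -2446 (c = -⅙*14676 = -2446)
g(F) = -1383/416 (g(F) = 35*(-1/32) - 58*1/26 = -35/32 - 29/13 = -1383/416)
c - ((-11010 + g(R(-4, 1))) + 12737) = -2446 - ((-11010 - 1383/416) + 12737) = -2446 - (-4581543/416 + 12737) = -2446 - 1*717049/416 = -2446 - 717049/416 = -1734585/416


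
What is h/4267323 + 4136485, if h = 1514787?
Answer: 5883906364814/1422441 ≈ 4.1365e+6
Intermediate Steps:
h/4267323 + 4136485 = 1514787/4267323 + 4136485 = 1514787*(1/4267323) + 4136485 = 504929/1422441 + 4136485 = 5883906364814/1422441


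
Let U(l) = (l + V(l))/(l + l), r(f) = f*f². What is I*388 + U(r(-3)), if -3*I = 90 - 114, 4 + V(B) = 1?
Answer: 27941/9 ≈ 3104.6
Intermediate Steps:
V(B) = -3 (V(B) = -4 + 1 = -3)
r(f) = f³
U(l) = (-3 + l)/(2*l) (U(l) = (l - 3)/(l + l) = (-3 + l)/((2*l)) = (-3 + l)*(1/(2*l)) = (-3 + l)/(2*l))
I = 8 (I = -(90 - 114)/3 = -⅓*(-24) = 8)
I*388 + U(r(-3)) = 8*388 + (-3 + (-3)³)/(2*((-3)³)) = 3104 + (½)*(-3 - 27)/(-27) = 3104 + (½)*(-1/27)*(-30) = 3104 + 5/9 = 27941/9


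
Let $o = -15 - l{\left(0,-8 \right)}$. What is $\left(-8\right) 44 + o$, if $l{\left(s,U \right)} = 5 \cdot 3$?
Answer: $-382$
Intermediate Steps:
$l{\left(s,U \right)} = 15$
$o = -30$ ($o = -15 - 15 = -30$)
$\left(-8\right) 44 + o = \left(-8\right) 44 - 30 = -352 - 30 = -382$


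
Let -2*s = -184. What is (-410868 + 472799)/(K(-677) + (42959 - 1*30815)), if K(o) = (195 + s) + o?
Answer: 61931/11754 ≈ 5.2689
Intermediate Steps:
s = 92 (s = -1/2*(-184) = 92)
K(o) = 287 + o (K(o) = (195 + 92) + o = 287 + o)
(-410868 + 472799)/(K(-677) + (42959 - 1*30815)) = (-410868 + 472799)/((287 - 677) + (42959 - 1*30815)) = 61931/(-390 + (42959 - 30815)) = 61931/(-390 + 12144) = 61931/11754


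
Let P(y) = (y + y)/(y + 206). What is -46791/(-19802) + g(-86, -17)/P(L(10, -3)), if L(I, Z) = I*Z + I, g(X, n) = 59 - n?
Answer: -34756179/99010 ≈ -351.04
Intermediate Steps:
L(I, Z) = I + I*Z
P(y) = 2*y/(206 + y) (P(y) = (2*y)/(206 + y) = 2*y/(206 + y))
-46791/(-19802) + g(-86, -17)/P(L(10, -3)) = -46791/(-19802) + (59 - 1*(-17))/((2*(10*(1 - 3))/(206 + 10*(1 - 3)))) = -46791*(-1/19802) + (59 + 17)/((2*(10*(-2))/(206 + 10*(-2)))) = 46791/19802 + 76/((2*(-20)/(206 - 20))) = 46791/19802 + 76/((2*(-20)/186)) = 46791/19802 + 76/((2*(-20)*(1/186))) = 46791/19802 + 76/(-20/93) = 46791/19802 + 76*(-93/20) = 46791/19802 - 1767/5 = -34756179/99010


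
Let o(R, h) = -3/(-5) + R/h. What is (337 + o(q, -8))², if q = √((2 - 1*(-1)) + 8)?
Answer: 182358291/1600 - 422*√11/5 ≈ 1.1369e+5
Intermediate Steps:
q = √11 (q = √((2 + 1) + 8) = √(3 + 8) = √11 ≈ 3.3166)
o(R, h) = ⅗ + R/h (o(R, h) = -3*(-⅕) + R/h = ⅗ + R/h)
(337 + o(q, -8))² = (337 + (⅗ + √11/(-8)))² = (337 + (⅗ + √11*(-⅛)))² = (337 + (⅗ - √11/8))² = (1688/5 - √11/8)²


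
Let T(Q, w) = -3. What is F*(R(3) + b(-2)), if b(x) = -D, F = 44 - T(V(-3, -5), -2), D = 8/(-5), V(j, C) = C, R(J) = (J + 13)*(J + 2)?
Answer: 19176/5 ≈ 3835.2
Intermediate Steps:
R(J) = (2 + J)*(13 + J) (R(J) = (13 + J)*(2 + J) = (2 + J)*(13 + J))
D = -8/5 (D = 8*(-⅕) = -8/5 ≈ -1.6000)
F = 47 (F = 44 - 1*(-3) = 44 + 3 = 47)
b(x) = 8/5 (b(x) = -1*(-8/5) = 8/5)
F*(R(3) + b(-2)) = 47*((26 + 3² + 15*3) + 8/5) = 47*((26 + 9 + 45) + 8/5) = 47*(80 + 8/5) = 47*(408/5) = 19176/5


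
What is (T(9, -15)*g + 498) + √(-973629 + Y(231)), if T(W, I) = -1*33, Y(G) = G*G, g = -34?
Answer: 1620 + 6*I*√25563 ≈ 1620.0 + 959.31*I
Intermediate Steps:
Y(G) = G²
T(W, I) = -33
(T(9, -15)*g + 498) + √(-973629 + Y(231)) = (-33*(-34) + 498) + √(-973629 + 231²) = (1122 + 498) + √(-973629 + 53361) = 1620 + √(-920268) = 1620 + 6*I*√25563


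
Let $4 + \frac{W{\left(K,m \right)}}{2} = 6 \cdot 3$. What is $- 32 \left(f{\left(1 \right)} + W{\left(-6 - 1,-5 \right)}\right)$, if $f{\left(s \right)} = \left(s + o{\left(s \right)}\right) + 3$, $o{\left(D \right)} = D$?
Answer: $-1056$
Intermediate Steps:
$W{\left(K,m \right)} = 28$ ($W{\left(K,m \right)} = -8 + 2 \cdot 6 \cdot 3 = -8 + 2 \cdot 18 = -8 + 36 = 28$)
$f{\left(s \right)} = 3 + 2 s$ ($f{\left(s \right)} = \left(s + s\right) + 3 = 2 s + 3 = 3 + 2 s$)
$- 32 \left(f{\left(1 \right)} + W{\left(-6 - 1,-5 \right)}\right) = - 32 \left(\left(3 + 2 \cdot 1\right) + 28\right) = - 32 \left(\left(3 + 2\right) + 28\right) = - 32 \left(5 + 28\right) = \left(-32\right) 33 = -1056$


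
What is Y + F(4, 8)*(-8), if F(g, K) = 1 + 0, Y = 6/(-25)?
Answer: -206/25 ≈ -8.2400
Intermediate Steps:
Y = -6/25 (Y = 6*(-1/25) = -6/25 ≈ -0.24000)
F(g, K) = 1
Y + F(4, 8)*(-8) = -6/25 + 1*(-8) = -6/25 - 8 = -206/25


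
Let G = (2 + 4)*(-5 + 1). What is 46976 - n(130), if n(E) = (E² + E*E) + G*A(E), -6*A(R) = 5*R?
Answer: 10576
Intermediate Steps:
A(R) = -5*R/6
G = -24 (G = 6*(-4) = -24)
n(E) = 2*E² + 20*E (n(E) = (E² + E*E) - (-20)*E = (E² + E²) + 20*E = 2*E² + 20*E)
46976 - n(130) = 46976 - 2*130*(10 + 130) = 46976 - 2*130*140 = 46976 - 1*36400 = 46976 - 36400 = 10576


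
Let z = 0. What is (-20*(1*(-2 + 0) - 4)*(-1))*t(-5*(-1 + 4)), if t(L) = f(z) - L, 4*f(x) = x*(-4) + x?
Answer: -1800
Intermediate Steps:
f(x) = -3*x/4 (f(x) = (x*(-4) + x)/4 = (-4*x + x)/4 = (-3*x)/4 = -3*x/4)
t(L) = -L (t(L) = -¾*0 - L = 0 - L = -L)
(-20*(1*(-2 + 0) - 4)*(-1))*t(-5*(-1 + 4)) = (-20*(1*(-2 + 0) - 4)*(-1))*(-(-5)*(-1 + 4)) = (-20*(1*(-2) - 4)*(-1))*(-(-5)*3) = (-20*(-2 - 4)*(-1))*(-1*(-15)) = -(-120)*(-1)*15 = -20*6*15 = -120*15 = -1800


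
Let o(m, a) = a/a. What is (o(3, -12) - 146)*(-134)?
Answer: 19430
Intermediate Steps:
o(m, a) = 1
(o(3, -12) - 146)*(-134) = (1 - 146)*(-134) = -145*(-134) = 19430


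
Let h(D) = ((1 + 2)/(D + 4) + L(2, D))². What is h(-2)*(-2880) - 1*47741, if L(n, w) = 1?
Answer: -65741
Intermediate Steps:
h(D) = (1 + 3/(4 + D))² (h(D) = ((1 + 2)/(D + 4) + 1)² = (3/(4 + D) + 1)² = (1 + 3/(4 + D))²)
h(-2)*(-2880) - 1*47741 = ((7 - 2)²/(4 - 2)²)*(-2880) - 1*47741 = (5²/2²)*(-2880) - 47741 = ((¼)*25)*(-2880) - 47741 = (25/4)*(-2880) - 47741 = -18000 - 47741 = -65741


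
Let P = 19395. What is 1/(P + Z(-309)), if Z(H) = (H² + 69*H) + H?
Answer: 1/93246 ≈ 1.0724e-5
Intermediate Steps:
Z(H) = H² + 70*H
1/(P + Z(-309)) = 1/(19395 - 309*(70 - 309)) = 1/(19395 - 309*(-239)) = 1/(19395 + 73851) = 1/93246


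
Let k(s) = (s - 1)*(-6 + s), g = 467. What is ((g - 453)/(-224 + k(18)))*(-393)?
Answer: 2751/10 ≈ 275.10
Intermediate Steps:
k(s) = (-1 + s)*(-6 + s)
((g - 453)/(-224 + k(18)))*(-393) = ((467 - 453)/(-224 + (6 + 18² - 7*18)))*(-393) = (14/(-224 + (6 + 324 - 126)))*(-393) = (14/(-224 + 204))*(-393) = (14/(-20))*(-393) = (14*(-1/20))*(-393) = -7/10*(-393) = 2751/10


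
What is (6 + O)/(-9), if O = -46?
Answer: 40/9 ≈ 4.4444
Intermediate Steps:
(6 + O)/(-9) = (6 - 46)/(-9) = -1/9*(-40) = 40/9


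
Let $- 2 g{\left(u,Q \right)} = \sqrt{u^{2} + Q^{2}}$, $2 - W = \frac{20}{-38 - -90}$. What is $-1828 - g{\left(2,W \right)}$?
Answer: $-1828 + \frac{\sqrt{1117}}{26} \approx -1826.7$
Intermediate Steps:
$W = \frac{21}{13}$ ($W = 2 - \frac{20}{-38 - -90} = 2 - \frac{20}{-38 + 90} = 2 - \frac{20}{52} = 2 - 20 \cdot \frac{1}{52} = 2 - \frac{5}{13} = \frac{21}{13} \approx 1.6154$)
$g{\left(u,Q \right)} = - \frac{\sqrt{Q^{2} + u^{2}}}{2}$ ($g{\left(u,Q \right)} = - \frac{\sqrt{u^{2} + Q^{2}}}{2} = - \frac{\sqrt{Q^{2} + u^{2}}}{2}$)
$-1828 - g{\left(2,W \right)} = -1828 - - \frac{\sqrt{\left(\frac{21}{13}\right)^{2} + 2^{2}}}{2} = -1828 - - \frac{\sqrt{\frac{441}{169} + 4}}{2} = -1828 - - \frac{\sqrt{\frac{1117}{169}}}{2} = -1828 - - \frac{\frac{1}{13} \sqrt{1117}}{2} = -1828 - - \frac{\sqrt{1117}}{26} = -1828 + \frac{\sqrt{1117}}{26}$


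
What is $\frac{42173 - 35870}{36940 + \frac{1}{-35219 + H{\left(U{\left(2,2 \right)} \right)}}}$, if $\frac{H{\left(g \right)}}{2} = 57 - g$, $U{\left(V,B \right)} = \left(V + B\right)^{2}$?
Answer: $\frac{73822837}{432653593} \approx 0.17063$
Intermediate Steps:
$U{\left(V,B \right)} = \left(B + V\right)^{2}$
$H{\left(g \right)} = 114 - 2 g$ ($H{\left(g \right)} = 2 \left(57 - g\right) = 114 - 2 g$)
$\frac{42173 - 35870}{36940 + \frac{1}{-35219 + H{\left(U{\left(2,2 \right)} \right)}}} = \frac{42173 - 35870}{36940 + \frac{1}{-35219 + \left(114 - 2 \left(2 + 2\right)^{2}\right)}} = \frac{6303}{36940 + \frac{1}{-35219 + \left(114 - 2 \cdot 4^{2}\right)}} = \frac{6303}{36940 + \frac{1}{-35219 + \left(114 - 32\right)}} = \frac{6303}{36940 + \frac{1}{-35219 + 82}} = \frac{6303}{36940 + \frac{1}{-35137}} = \frac{6303}{36940 - \frac{1}{35137}} = \frac{6303}{\frac{1297960779}{35137}} = 6303 \cdot \frac{35137}{1297960779} = \frac{73822837}{432653593}$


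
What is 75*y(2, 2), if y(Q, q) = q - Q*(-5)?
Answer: 900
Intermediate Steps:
y(Q, q) = q + 5*Q (y(Q, q) = q - (-5)*Q = q + 5*Q)
75*y(2, 2) = 75*(2 + 5*2) = 75*(2 + 10) = 75*12 = 900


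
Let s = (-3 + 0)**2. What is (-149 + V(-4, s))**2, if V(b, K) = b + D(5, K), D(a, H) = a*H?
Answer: 11664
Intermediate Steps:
D(a, H) = H*a
s = 9 (s = (-3)**2 = 9)
V(b, K) = b + 5*K (V(b, K) = b + K*5 = b + 5*K)
(-149 + V(-4, s))**2 = (-149 + (-4 + 5*9))**2 = (-149 + (-4 + 45))**2 = (-149 + 41)**2 = (-108)**2 = 11664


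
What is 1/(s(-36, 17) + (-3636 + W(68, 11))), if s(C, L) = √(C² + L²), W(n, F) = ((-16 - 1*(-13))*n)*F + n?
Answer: -5812/33777759 - √1585/33777759 ≈ -0.00017324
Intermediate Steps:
W(n, F) = n - 3*F*n (W(n, F) = ((-16 + 13)*n)*F + n = (-3*n)*F + n = -3*F*n + n = n - 3*F*n)
1/(s(-36, 17) + (-3636 + W(68, 11))) = 1/(√((-36)² + 17²) + (-3636 + 68*(1 - 3*11))) = 1/(√(1296 + 289) + (-3636 + 68*(1 - 33))) = 1/(√1585 + (-3636 + 68*(-32))) = 1/(√1585 + (-3636 - 2176)) = 1/(√1585 - 5812) = 1/(-5812 + √1585)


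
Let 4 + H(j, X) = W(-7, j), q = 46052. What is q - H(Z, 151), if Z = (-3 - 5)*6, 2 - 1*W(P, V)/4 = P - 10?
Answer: 45980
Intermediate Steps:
W(P, V) = 48 - 4*P (W(P, V) = 8 - 4*(P - 10) = 8 - 4*(-10 + P) = 8 + (40 - 4*P) = 48 - 4*P)
Z = -48 (Z = -8*6 = -48)
H(j, X) = 72 (H(j, X) = -4 + (48 - 4*(-7)) = -4 + (48 + 28) = -4 + 76 = 72)
q - H(Z, 151) = 46052 - 1*72 = 46052 - 72 = 45980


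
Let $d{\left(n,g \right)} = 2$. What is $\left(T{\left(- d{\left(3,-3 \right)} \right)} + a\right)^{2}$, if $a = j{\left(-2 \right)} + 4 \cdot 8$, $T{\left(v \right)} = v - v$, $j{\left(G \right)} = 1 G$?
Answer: $900$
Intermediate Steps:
$j{\left(G \right)} = G$
$T{\left(v \right)} = 0$
$a = 30$ ($a = -2 + 4 \cdot 8 = -2 + 32 = 30$)
$\left(T{\left(- d{\left(3,-3 \right)} \right)} + a\right)^{2} = \left(0 + 30\right)^{2} = 30^{2} = 900$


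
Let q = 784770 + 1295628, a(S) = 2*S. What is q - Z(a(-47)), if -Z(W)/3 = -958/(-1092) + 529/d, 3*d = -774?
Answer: 8140583603/3913 ≈ 2.0804e+6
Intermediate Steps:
d = -258 (d = (1/3)*(-774) = -258)
Z(W) = 13771/3913 (Z(W) = -3*(-958/(-1092) + 529/(-258)) = -3*(-958*(-1/1092) + 529*(-1/258)) = -3*(479/546 - 529/258) = -3*(-13771/11739) = 13771/3913)
q = 2080398
q - Z(a(-47)) = 2080398 - 1*13771/3913 = 2080398 - 13771/3913 = 8140583603/3913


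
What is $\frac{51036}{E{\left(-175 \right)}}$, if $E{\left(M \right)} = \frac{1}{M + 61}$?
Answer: $-5818104$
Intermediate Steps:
$E{\left(M \right)} = \frac{1}{61 + M}$
$\frac{51036}{E{\left(-175 \right)}} = \frac{51036}{\frac{1}{61 - 175}} = \frac{51036}{\frac{1}{-114}} = \frac{51036}{- \frac{1}{114}} = 51036 \left(-114\right) = -5818104$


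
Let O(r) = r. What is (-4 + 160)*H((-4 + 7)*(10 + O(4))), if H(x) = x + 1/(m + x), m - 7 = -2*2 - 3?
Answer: 45890/7 ≈ 6555.7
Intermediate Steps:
m = 0 (m = 7 + (-2*2 - 3) = 7 + (-4 - 3) = 7 - 7 = 0)
H(x) = x + 1/x (H(x) = x + 1/(0 + x) = x + 1/x)
(-4 + 160)*H((-4 + 7)*(10 + O(4))) = (-4 + 160)*((-4 + 7)*(10 + 4) + 1/((-4 + 7)*(10 + 4))) = 156*(3*14 + 1/(3*14)) = 156*(42 + 1/42) = 156*(1765/42) = 45890/7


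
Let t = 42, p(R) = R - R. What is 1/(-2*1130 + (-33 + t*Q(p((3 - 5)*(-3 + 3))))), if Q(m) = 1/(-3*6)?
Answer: -3/6886 ≈ -0.00043567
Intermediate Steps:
p(R) = 0
Q(m) = -1/18 (Q(m) = 1/(-18) = -1/18)
1/(-2*1130 + (-33 + t*Q(p((3 - 5)*(-3 + 3))))) = 1/(-2*1130 + (-33 + 42*(-1/18))) = 1/(-2260 + (-33 - 7/3)) = 1/(-2260 - 106/3) = 1/(-6886/3) = -3/6886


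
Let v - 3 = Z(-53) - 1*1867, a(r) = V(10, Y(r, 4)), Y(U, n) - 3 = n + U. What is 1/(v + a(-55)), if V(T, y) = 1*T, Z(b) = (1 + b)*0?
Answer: -1/1854 ≈ -0.00053937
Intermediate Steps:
Y(U, n) = 3 + U + n (Y(U, n) = 3 + (n + U) = 3 + (U + n) = 3 + U + n)
Z(b) = 0
V(T, y) = T
a(r) = 10
v = -1864 (v = 3 + (0 - 1*1867) = 3 + (0 - 1867) = 3 - 1867 = -1864)
1/(v + a(-55)) = 1/(-1864 + 10) = 1/(-1854) = -1/1854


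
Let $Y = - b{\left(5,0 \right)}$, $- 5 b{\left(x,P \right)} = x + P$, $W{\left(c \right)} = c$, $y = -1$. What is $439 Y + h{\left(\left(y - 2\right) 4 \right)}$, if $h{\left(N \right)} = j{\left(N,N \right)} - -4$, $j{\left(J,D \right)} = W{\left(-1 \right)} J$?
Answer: $455$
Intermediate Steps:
$j{\left(J,D \right)} = - J$
$b{\left(x,P \right)} = - \frac{P}{5} - \frac{x}{5}$ ($b{\left(x,P \right)} = - \frac{x + P}{5} = - \frac{P + x}{5} = - \frac{P}{5} - \frac{x}{5}$)
$h{\left(N \right)} = 4 - N$ ($h{\left(N \right)} = - N - -4 = - N + 4 = 4 - N$)
$Y = 1$ ($Y = - (\left(- \frac{1}{5}\right) 0 - 1) = - (0 - 1) = \left(-1\right) \left(-1\right) = 1$)
$439 Y + h{\left(\left(y - 2\right) 4 \right)} = 439 \cdot 1 - \left(-4 + \left(-1 - 2\right) 4\right) = 439 - \left(-4 - 12\right) = 439 + \left(4 - -12\right) = 439 + \left(4 + 12\right) = 439 + 16 = 455$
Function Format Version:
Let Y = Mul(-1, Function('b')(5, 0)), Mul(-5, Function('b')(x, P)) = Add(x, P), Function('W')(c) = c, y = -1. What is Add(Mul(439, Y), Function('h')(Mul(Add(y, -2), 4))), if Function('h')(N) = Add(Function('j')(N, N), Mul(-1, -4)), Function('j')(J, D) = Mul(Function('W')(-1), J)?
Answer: 455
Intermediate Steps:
Function('j')(J, D) = Mul(-1, J)
Function('b')(x, P) = Add(Mul(Rational(-1, 5), P), Mul(Rational(-1, 5), x)) (Function('b')(x, P) = Mul(Rational(-1, 5), Add(x, P)) = Mul(Rational(-1, 5), Add(P, x)) = Add(Mul(Rational(-1, 5), P), Mul(Rational(-1, 5), x)))
Function('h')(N) = Add(4, Mul(-1, N)) (Function('h')(N) = Add(Mul(-1, N), Mul(-1, -4)) = Add(Mul(-1, N), 4) = Add(4, Mul(-1, N)))
Y = 1 (Y = Mul(-1, Add(Mul(Rational(-1, 5), 0), Mul(Rational(-1, 5), 5))) = Mul(-1, Add(0, -1)) = Mul(-1, -1) = 1)
Add(Mul(439, Y), Function('h')(Mul(Add(y, -2), 4))) = Add(Mul(439, 1), Add(4, Mul(-1, Mul(Add(-1, -2), 4)))) = Add(439, Add(4, Mul(-1, Mul(-3, 4)))) = Add(439, Add(4, Mul(-1, -12))) = Add(439, Add(4, 12)) = Add(439, 16) = 455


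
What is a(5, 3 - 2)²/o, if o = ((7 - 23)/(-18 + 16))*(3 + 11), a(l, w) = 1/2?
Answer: 1/448 ≈ 0.0022321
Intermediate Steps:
a(l, w) = ½
o = 112 (o = -16/(-2)*14 = -16*(-½)*14 = 8*14 = 112)
a(5, 3 - 2)²/o = (½)²/112 = (¼)*(1/112) = 1/448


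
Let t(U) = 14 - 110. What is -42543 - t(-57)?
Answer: -42447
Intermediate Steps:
t(U) = -96
-42543 - t(-57) = -42543 - 1*(-96) = -42543 + 96 = -42447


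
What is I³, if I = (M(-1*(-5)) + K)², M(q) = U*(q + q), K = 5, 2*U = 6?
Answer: 1838265625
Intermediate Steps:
U = 3 (U = (½)*6 = 3)
M(q) = 6*q (M(q) = 3*(q + q) = 3*(2*q) = 6*q)
I = 1225 (I = (6*(-1*(-5)) + 5)² = (6*5 + 5)² = (30 + 5)² = 35² = 1225)
I³ = 1225³ = 1838265625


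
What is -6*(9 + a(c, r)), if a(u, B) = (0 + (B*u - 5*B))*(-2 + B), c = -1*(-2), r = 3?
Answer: 0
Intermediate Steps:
c = 2
a(u, B) = (-2 + B)*(-5*B + B*u) (a(u, B) = (0 + (-5*B + B*u))*(-2 + B) = (-5*B + B*u)*(-2 + B) = (-2 + B)*(-5*B + B*u))
-6*(9 + a(c, r)) = -6*(9 + 3*(10 - 5*3 - 2*2 + 3*2)) = -6*(9 + 3*(10 - 15 - 4 + 6)) = -6*(9 + 3*(-3)) = -6*(9 - 9) = -6*0 = 0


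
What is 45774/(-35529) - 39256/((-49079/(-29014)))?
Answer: -13489613002694/581242597 ≈ -23208.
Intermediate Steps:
45774/(-35529) - 39256/((-49079/(-29014))) = 45774*(-1/35529) - 39256/((-49079*(-1/29014))) = -15258/11843 - 39256/49079/29014 = -15258/11843 - 39256*29014/49079 = -15258/11843 - 1138973584/49079 = -13489613002694/581242597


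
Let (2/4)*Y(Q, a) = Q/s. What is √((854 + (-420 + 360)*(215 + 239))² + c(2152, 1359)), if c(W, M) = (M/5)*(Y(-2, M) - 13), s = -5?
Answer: √17405442001/5 ≈ 26386.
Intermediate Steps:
Y(Q, a) = -2*Q/5 (Y(Q, a) = 2*(Q/(-5)) = 2*(Q*(-⅕)) = 2*(-Q/5) = -2*Q/5)
c(W, M) = -61*M/25 (c(W, M) = (M/5)*(-⅖*(-2) - 13) = (M*(⅕))*(⅘ - 13) = (M/5)*(-61/5) = -61*M/25)
√((854 + (-420 + 360)*(215 + 239))² + c(2152, 1359)) = √((854 + (-420 + 360)*(215 + 239))² - 61/25*1359) = √((854 - 60*454)² - 82899/25) = √((854 - 27240)² - 82899/25) = √((-26386)² - 82899/25) = √(696220996 - 82899/25) = √(17405442001/25) = √17405442001/5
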